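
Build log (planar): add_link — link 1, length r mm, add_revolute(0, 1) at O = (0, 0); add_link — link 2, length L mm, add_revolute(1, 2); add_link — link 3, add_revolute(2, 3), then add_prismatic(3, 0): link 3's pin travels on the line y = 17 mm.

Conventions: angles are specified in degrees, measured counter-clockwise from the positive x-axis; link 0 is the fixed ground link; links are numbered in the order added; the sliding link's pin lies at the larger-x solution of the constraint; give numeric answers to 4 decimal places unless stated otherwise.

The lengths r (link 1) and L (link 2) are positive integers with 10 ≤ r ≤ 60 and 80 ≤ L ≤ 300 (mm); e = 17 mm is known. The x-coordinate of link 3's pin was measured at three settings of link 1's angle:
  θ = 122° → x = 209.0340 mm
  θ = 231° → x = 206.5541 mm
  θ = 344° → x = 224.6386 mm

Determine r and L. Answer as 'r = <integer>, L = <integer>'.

constraint per measurement: (x − r cos θ)² + (r sin θ − e)² = L²
subtracting the θ₁ and θ₂ equations cancels the r² and L² terms:
r = (x₁² − x₂²) / (2[(x₁cos θ₁ + e sin θ₁) − (x₂cos θ₂ + e sin θ₂)]) = 11.0001 → r = 11
L² = (x₁ − r cos θ₁)² + (r sin θ₁ − e)² = 46225.0083 → L = 215.0000 → L = 215
check at θ₃=344°: x = 224.6386 (printed 224.6386) ✓

r = 11, L = 215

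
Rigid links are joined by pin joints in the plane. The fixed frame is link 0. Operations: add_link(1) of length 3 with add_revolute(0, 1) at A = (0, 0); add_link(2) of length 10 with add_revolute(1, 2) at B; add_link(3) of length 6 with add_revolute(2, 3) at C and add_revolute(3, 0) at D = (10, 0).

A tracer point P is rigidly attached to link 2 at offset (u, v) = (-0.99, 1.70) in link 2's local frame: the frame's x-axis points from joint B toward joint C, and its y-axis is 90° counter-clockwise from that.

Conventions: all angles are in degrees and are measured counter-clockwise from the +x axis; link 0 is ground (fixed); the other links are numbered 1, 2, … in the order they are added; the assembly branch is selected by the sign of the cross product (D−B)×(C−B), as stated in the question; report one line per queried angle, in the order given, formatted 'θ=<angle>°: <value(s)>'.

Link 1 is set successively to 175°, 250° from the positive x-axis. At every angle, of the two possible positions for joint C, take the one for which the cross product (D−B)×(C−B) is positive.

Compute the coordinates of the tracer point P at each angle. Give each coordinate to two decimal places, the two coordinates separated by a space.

A=(0,0), D=(10.00,0)
θ=175°: B = A + 3.00·(cos175°, sin175°) = (-2.9886, 0.2615)
θ=175°: |BD| = 12.9912
θ=175°: circle(B,10.00) ∩ circle(D,6.00): a=8.9588, h=4.4429
θ=175°:   candidates: C₊=(6.0578,4.5232) cross=57.719; C₋=(5.8790,-4.3609) cross=-57.719
θ=175°:   branch + wants cross > 0 → take C=(6.0578,4.5232) (cross=57.719)
θ=175°: ex = (C−B)/|BC| = (0.9046,0.4262); ey = (-0.4262,0.9046)
θ=175°: P = B + -0.99·ex + 1.70·ey = (-4.6087,1.3774)
θ=250°: B = A + 3.00·(cos250°, sin250°) = (-1.0261, -2.8191)
θ=250°: |BD| = 11.3807
θ=250°: circle(B,10.00) ∩ circle(D,6.00): a=8.5021, h=5.2644
θ=250°:   candidates: C₊=(5.9071,4.3873) cross=59.912; C₋=(8.5151,-5.8134) cross=-59.912
θ=250°:   branch + wants cross > 0 → take C=(5.9071,4.3873) (cross=59.912)
θ=250°: ex = (C−B)/|BC| = (0.6933,0.7206); ey = (-0.7206,0.6933)
θ=250°: P = B + -0.99·ex + 1.70·ey = (-2.9375,-2.3539)

θ=175°: -4.61 1.38
θ=250°: -2.94 -2.35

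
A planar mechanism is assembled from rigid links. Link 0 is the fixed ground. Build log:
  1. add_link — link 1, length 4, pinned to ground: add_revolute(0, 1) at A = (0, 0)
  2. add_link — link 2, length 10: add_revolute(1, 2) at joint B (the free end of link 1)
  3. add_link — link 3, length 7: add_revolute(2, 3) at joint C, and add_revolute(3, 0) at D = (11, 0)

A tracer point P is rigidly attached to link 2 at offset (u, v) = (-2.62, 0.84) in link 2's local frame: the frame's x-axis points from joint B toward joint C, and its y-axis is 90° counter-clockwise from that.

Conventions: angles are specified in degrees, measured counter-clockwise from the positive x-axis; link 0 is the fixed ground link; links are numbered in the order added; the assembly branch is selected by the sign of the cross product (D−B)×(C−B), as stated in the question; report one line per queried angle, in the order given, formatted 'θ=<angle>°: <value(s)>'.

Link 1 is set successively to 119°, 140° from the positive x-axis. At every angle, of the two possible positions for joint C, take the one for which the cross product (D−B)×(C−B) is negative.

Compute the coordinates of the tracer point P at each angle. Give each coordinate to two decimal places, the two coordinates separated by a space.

A=(0,0), D=(11.00,0)
θ=119°: B = A + 4.00·(cos119°, sin119°) = (-1.9392, 3.4985)
θ=119°: |BD| = 13.4039
θ=119°: circle(B,10.00) ∩ circle(D,7.00): a=8.6044, h=5.0956
θ=119°:   candidates: C₊=(7.6968,6.1716) cross=68.300; C₋=(5.0369,-3.6663) cross=-68.300
θ=119°:   branch - wants cross < 0 → take C=(5.0369,-3.6663) (cross=-68.300)
θ=119°: ex = (C−B)/|BC| = (0.6976,-0.7165); ey = (0.7165,0.6976)
θ=119°: P = B + -2.62·ex + 0.84·ey = (-3.1651,5.9616)
θ=140°: B = A + 4.00·(cos140°, sin140°) = (-3.0642, 2.5712)
θ=140°: |BD| = 14.2973
θ=140°: circle(B,10.00) ∩ circle(D,7.00): a=8.9322, h=4.4962
θ=140°:   candidates: C₊=(6.5310,5.3877) cross=64.284; C₋=(4.9138,-3.4581) cross=-64.284
θ=140°:   branch - wants cross < 0 → take C=(4.9138,-3.4581) (cross=-64.284)
θ=140°: ex = (C−B)/|BC| = (0.7978,-0.6029); ey = (0.6029,0.7978)
θ=140°: P = B + -2.62·ex + 0.84·ey = (-4.6480,4.8210)

θ=119°: -3.17 5.96
θ=140°: -4.65 4.82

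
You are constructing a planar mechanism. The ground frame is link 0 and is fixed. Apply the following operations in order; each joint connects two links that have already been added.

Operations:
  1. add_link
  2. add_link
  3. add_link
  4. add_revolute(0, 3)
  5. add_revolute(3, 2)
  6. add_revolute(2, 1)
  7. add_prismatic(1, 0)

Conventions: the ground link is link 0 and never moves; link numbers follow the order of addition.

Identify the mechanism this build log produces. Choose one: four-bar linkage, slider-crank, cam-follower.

links: 4 (incl. ground); joints: 3 revolute, 1 prismatic, 0 higher (cam) pair, forming one closed loop
4 links, 3 revolutes + 1 prismatic in one loop → slider-crank

slider-crank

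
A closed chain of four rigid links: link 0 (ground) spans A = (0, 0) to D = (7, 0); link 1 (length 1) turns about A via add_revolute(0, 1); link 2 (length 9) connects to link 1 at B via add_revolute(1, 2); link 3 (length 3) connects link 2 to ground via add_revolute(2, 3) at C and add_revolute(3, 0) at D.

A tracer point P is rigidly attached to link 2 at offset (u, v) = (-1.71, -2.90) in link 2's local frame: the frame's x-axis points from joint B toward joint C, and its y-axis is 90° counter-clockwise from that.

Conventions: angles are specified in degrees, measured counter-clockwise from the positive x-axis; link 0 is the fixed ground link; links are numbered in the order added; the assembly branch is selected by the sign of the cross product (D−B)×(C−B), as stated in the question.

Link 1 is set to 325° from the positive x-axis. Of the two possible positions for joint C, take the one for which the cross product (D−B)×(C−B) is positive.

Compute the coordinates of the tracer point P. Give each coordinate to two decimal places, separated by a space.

A=(0,0), D=(7.00,0)
B = A + 1.00·(cos325°, sin325°) = (0.8192, -0.5736)
|BD| = 6.2074
circle(B,9.00) ∩ circle(D,3.00): a=8.9032, h=1.3163
  candidates: C₊=(9.5627,1.5597) cross=8.171; C₋=(9.8059,-1.0615) cross=-8.171
  branch + wants cross > 0 → take C=(9.5627,1.5597) (cross=8.171)
ex = (C−B)/|BC| = (0.9715,0.2370); ey = (-0.2370,0.9715)
P = B + -1.71·ex + -2.90·ey = (-0.1547,-3.7963)

-0.15 -3.80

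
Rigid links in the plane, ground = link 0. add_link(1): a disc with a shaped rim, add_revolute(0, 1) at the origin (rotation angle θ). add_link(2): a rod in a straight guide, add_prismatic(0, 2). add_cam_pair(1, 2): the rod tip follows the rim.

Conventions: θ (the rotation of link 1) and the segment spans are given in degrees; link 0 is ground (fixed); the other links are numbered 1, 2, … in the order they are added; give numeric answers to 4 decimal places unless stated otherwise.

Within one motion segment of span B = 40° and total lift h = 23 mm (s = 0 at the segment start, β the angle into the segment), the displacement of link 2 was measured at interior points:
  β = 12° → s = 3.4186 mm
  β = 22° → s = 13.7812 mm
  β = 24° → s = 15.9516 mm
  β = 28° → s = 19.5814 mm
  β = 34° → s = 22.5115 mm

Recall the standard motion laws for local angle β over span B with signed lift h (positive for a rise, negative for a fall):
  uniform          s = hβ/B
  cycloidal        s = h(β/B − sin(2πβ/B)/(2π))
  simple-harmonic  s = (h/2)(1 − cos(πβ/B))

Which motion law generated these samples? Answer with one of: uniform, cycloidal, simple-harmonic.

candidates at β/B = r: uniform s = h·r (linear in β); cycloidal s = h·(r − sin(2πr)/(2π)); simple-harmonic s = (h/2)(1 − cos(πr))
β=12°: printed 3.4186 | uniform 6.9000, cycloidal 3.4186, simple-harmonic 4.7405
β=22°: printed 13.7812 | uniform 12.6500, cycloidal 13.7812, simple-harmonic 13.2990
β=24°: printed 15.9516 | uniform 13.8000, cycloidal 15.9516, simple-harmonic 15.0537
β=28°: printed 19.5814 | uniform 16.1000, cycloidal 19.5814, simple-harmonic 18.2595
β=34°: printed 22.5115 | uniform 19.5500, cycloidal 22.5115, simple-harmonic 21.7466
only one law matches every sample → cycloidal

cycloidal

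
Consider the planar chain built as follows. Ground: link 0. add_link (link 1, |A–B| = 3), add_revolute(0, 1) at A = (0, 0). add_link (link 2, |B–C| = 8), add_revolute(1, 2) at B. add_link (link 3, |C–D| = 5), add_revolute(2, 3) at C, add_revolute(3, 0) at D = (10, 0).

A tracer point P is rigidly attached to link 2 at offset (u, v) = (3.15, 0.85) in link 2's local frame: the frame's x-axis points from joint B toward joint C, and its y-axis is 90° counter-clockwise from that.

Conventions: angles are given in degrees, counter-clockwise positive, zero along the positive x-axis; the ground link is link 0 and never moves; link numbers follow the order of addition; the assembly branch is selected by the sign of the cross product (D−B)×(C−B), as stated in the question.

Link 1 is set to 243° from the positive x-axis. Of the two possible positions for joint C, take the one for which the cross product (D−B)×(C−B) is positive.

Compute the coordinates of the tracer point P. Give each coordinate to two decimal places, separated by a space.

A=(0,0), D=(10.00,0)
B = A + 3.00·(cos243°, sin243°) = (-1.3620, -2.6730)
|BD| = 11.6722
circle(B,8.00) ∩ circle(D,5.00): a=7.5067, h=2.7657
  candidates: C₊=(5.3119,1.7383) cross=32.282; C₋=(6.5786,-3.6461) cross=-32.282
  branch + wants cross > 0 → take C=(5.3119,1.7383) (cross=32.282)
ex = (C−B)/|BC| = (0.8342,0.5514); ey = (-0.5514,0.8342)
P = B + 3.15·ex + 0.85·ey = (0.7972,-0.2270)

0.80 -0.23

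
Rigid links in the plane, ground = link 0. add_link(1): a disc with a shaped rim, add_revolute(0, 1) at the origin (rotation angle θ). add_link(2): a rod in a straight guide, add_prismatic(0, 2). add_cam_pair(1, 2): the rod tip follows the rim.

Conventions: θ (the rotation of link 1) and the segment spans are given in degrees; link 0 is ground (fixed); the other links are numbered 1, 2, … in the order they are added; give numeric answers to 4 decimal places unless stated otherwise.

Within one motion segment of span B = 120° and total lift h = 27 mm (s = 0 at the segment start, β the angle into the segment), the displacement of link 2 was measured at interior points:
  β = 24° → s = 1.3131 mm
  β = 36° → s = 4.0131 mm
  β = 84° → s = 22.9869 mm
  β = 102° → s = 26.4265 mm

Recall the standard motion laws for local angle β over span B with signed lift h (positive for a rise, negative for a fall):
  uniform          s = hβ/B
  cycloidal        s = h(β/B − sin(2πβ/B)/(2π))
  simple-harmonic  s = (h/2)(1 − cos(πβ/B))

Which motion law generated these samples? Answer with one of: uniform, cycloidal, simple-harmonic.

candidates at β/B = r: uniform s = h·r (linear in β); cycloidal s = h·(r − sin(2πr)/(2π)); simple-harmonic s = (h/2)(1 − cos(πr))
β=24°: printed 1.3131 | uniform 5.4000, cycloidal 1.3131, simple-harmonic 2.5783
β=36°: printed 4.0131 | uniform 8.1000, cycloidal 4.0131, simple-harmonic 5.5649
β=84°: printed 22.9869 | uniform 18.9000, cycloidal 22.9869, simple-harmonic 21.4351
β=102°: printed 26.4265 | uniform 22.9500, cycloidal 26.4265, simple-harmonic 25.5286
only one law matches every sample → cycloidal

cycloidal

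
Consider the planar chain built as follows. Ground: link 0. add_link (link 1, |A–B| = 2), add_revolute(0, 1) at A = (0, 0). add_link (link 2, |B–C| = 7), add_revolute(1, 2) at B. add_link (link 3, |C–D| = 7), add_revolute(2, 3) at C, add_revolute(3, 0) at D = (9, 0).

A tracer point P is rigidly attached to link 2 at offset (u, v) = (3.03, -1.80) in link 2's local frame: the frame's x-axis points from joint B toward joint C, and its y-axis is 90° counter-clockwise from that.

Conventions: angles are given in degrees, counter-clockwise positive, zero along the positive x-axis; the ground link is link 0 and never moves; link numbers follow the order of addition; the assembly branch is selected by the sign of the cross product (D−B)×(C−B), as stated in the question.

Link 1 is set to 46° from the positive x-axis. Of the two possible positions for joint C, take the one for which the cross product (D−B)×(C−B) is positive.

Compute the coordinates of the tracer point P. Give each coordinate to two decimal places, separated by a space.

A=(0,0), D=(9.00,0)
B = A + 2.00·(cos46°, sin46°) = (1.3893, 1.4387)
|BD| = 7.7455
circle(B,7.00) ∩ circle(D,7.00): a=3.8727, h=5.8311
  candidates: C₊=(6.2778,6.4490) cross=45.165; C₋=(4.1116,-5.0103) cross=-45.165
  branch + wants cross > 0 → take C=(6.2778,6.4490) (cross=45.165)
ex = (C−B)/|BC| = (0.6983,0.7158); ey = (-0.7158,0.6983)
P = B + 3.03·ex + -1.80·ey = (4.7937,2.3504)

4.79 2.35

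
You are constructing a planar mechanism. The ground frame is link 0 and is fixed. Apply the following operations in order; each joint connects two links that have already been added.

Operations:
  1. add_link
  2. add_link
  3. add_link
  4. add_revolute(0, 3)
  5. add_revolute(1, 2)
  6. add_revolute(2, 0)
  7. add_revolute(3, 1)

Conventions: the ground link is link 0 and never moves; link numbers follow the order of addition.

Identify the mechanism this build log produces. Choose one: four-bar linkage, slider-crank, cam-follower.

links: 4 (incl. ground); joints: 4 revolute, 0 prismatic, 0 higher (cam) pair, forming one closed loop
4 links in a single 4R loop → four-bar linkage

four-bar linkage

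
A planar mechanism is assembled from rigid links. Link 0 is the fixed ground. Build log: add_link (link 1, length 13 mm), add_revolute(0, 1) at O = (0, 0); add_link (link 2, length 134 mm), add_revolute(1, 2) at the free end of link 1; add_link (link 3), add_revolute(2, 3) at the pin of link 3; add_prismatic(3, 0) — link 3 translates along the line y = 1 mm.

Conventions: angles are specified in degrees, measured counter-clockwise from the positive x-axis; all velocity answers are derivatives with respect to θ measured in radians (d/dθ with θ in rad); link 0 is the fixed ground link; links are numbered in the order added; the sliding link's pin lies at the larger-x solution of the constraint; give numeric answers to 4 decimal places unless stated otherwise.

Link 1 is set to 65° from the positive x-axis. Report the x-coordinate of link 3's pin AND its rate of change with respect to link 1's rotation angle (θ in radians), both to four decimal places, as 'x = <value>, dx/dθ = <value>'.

geometry: r = 13 mm, L = 134 mm, e = 1 mm
crank pin P = (r cos θ, r sin θ) = (5.494037, 11.782001)
h = r sin θ − e = 11.782001 − 1 = 10.782001
x = r cos θ + √(L² − h²) = 5.494037 + 133.565521 = 139.059559
dx/dθ = −r sin θ − h·r cos θ/√(L² − h²) (θ in radians; h = 10.782001) = -12.225504

x = 139.0596, dx/dθ = -12.2255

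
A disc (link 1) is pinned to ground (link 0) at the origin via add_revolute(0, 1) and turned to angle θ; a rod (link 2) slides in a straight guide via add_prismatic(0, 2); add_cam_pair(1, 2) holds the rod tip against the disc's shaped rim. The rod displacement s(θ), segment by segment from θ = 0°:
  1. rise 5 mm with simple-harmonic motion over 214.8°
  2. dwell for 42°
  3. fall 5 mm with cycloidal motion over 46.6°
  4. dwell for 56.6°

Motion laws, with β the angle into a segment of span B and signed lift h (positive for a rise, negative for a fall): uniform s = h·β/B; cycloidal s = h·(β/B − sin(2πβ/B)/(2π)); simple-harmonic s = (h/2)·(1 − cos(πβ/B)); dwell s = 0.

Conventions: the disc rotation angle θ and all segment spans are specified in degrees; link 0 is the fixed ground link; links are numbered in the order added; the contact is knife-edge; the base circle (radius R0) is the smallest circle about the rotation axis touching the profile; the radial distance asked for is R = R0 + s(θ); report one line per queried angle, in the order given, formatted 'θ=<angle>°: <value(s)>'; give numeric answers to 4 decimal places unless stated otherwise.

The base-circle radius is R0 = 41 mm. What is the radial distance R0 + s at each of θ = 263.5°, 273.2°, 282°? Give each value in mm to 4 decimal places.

segment 1 (0° to 214.8°, simple-harmonic, h = 5) is passed completely: s = 0.0000 + (5) = 5.0000
segment 2 (214.8° to 256.8°, dwell): s unchanged at 5.0000
θ = 263.5° falls in segment 3 (256.8° to 303.4°, cycloidal, h = -5): β = 263.5 − 256.8 = 6.7°, B = 46.6°; Δs = -5·(0.1438 − sin(2π·0.1438)/(2π)) = -0.0939; s = 5.0000 − 0.0939 = 4.9061
θ = 273.2° falls in segment 3 (256.8° to 303.4°, cycloidal, h = -5): β = 273.2 − 256.8 = 16.4°, B = 46.6°; Δs = -5·(0.3519 − sin(2π·0.3519)/(2π)) = -1.1216; s = 5.0000 − 1.1216 = 3.8784
θ = 282° falls in segment 3 (256.8° to 303.4°, cycloidal, h = -5): β = 282 − 256.8 = 25.2°, B = 46.6°; Δs = -5·(0.5408 − sin(2π·0.5408)/(2π)) = -2.9055; s = 5.0000 − 2.9055 = 2.0945
θ=263.5°: R = R0 + s = 41 + 4.9061 = 45.9061
θ=273.2°: R = R0 + s = 41 + 3.8784 = 44.8784
θ=282°: R = R0 + s = 41 + 2.0945 = 43.0945

θ=263.5°: 45.9061
θ=273.2°: 44.8784
θ=282°: 43.0945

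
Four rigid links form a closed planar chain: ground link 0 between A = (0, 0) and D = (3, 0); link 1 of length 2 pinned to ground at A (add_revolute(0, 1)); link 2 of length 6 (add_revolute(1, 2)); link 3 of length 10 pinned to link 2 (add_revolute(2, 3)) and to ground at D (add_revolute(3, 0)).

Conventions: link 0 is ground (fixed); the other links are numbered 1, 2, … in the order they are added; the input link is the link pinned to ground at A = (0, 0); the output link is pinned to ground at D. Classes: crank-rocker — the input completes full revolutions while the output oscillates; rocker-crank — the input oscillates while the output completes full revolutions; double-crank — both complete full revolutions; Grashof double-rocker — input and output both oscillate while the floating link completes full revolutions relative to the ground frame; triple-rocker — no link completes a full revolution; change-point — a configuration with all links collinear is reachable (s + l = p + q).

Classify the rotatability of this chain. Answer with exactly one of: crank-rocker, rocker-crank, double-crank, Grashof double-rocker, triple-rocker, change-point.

lengths: ground=3, input=2, coupler=6, output=10
sorted: s=2 (shortest), l=10 (longest), p+q=9
s + l = 12 vs p + q = 9
s + l > p + q → non-Grashof → no link fully rotates → triple-rocker

triple-rocker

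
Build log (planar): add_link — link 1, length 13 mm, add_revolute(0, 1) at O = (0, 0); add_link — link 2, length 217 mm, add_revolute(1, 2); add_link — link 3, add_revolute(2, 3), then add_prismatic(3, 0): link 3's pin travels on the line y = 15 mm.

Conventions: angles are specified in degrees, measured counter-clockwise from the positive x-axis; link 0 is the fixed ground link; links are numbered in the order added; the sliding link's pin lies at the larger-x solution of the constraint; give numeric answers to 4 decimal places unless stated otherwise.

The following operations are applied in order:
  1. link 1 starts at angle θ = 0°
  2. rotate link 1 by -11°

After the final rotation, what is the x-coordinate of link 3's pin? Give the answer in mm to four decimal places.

geometry: r = 13 mm, L = 217 mm, e = 15 mm; θ starts at 0°
rotate link 1 by -11°: θ ← 0° -11° = -11°
crank pin P = (r cos θ, r sin θ) = (12.761153, -2.480517)
h = r sin θ − e = -2.480517 − 15 = -17.480517
x = r cos θ + √(L² − h²) = 12.761153 + 216.294779 = 229.055933

229.0559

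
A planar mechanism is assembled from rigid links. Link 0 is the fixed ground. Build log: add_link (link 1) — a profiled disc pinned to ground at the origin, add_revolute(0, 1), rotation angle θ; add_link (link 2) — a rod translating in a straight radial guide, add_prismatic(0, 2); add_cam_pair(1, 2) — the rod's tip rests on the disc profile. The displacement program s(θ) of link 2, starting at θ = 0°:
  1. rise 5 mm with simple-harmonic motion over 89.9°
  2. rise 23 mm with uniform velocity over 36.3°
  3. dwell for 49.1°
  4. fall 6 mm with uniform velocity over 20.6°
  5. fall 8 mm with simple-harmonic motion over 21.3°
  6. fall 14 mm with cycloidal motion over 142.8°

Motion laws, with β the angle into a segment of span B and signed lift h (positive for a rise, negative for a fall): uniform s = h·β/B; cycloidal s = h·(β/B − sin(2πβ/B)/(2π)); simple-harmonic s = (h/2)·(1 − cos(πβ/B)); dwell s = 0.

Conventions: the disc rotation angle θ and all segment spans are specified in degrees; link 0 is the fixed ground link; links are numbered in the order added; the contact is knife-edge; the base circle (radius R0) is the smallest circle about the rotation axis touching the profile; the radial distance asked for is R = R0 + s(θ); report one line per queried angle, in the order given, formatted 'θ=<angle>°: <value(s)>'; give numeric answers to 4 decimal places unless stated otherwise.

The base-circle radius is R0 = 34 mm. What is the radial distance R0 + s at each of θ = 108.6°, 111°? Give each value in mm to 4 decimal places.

seg 1 [0°–89.9°] simple-harmonic, h=5: full span → s += 5 → s = 5.0000
seg 2 [89.9°–126.2°] uniform, h=23: θ=108.6° here. β=18.7, B=36.3. 23·18.7/36.3 = 11.8485 → s = 16.8485
seg 2 [89.9°–126.2°] uniform, h=23: θ=111° here. β=21.1, B=36.3. 23·21.1/36.3 = 13.3691 → s = 18.3691
θ=108.6°: R = R0 + s = 34 + 16.8485 = 50.8485
θ=111°: R = R0 + s = 34 + 18.3691 = 52.3691

θ=108.6°: 50.8485
θ=111°: 52.3691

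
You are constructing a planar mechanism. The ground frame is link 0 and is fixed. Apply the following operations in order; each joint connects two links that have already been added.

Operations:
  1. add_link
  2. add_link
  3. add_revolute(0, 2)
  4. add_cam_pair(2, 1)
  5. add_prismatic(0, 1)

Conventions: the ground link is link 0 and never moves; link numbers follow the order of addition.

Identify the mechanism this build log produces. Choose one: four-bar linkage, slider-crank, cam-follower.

links: 3 (incl. ground); joints: 1 revolute, 1 prismatic, 1 higher (cam) pair, forming one closed loop
3 links, revolute + prismatic + higher pair in one loop → cam-follower

cam-follower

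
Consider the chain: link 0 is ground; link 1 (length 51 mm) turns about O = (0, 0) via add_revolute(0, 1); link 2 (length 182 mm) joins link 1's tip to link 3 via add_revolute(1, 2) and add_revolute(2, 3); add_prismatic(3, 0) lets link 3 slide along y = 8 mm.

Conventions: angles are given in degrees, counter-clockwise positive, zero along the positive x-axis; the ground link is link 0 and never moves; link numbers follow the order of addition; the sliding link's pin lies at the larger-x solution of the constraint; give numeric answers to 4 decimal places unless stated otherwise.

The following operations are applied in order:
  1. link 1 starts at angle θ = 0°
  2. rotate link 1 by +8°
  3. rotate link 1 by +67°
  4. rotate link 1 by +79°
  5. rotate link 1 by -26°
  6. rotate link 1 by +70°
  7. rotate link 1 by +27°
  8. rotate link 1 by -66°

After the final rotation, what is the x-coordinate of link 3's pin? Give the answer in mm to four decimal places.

geometry: r = 51 mm, L = 182 mm, e = 8 mm; θ starts at 0°
rotate link 1 by +8°: θ ← 0° +8° = 8°
rotate link 1 by +67°: θ ← 8° +67° = 75°
rotate link 1 by +79°: θ ← 75° +79° = 154°
rotate link 1 by -26°: θ ← 154° -26° = 128°
rotate link 1 by +70°: θ ← 128° +70° = 198°
rotate link 1 by +27°: θ ← 198° +27° = 225°
rotate link 1 by -66°: θ ← 225° -66° = 159°
crank pin P = (r cos θ, r sin θ) = (-47.612602, 18.276765)
h = r sin θ − e = 18.276765 − 8 = 10.276765
x = r cos θ + √(L² − h²) = -47.612602 + 181.709626 = 134.097024

134.0970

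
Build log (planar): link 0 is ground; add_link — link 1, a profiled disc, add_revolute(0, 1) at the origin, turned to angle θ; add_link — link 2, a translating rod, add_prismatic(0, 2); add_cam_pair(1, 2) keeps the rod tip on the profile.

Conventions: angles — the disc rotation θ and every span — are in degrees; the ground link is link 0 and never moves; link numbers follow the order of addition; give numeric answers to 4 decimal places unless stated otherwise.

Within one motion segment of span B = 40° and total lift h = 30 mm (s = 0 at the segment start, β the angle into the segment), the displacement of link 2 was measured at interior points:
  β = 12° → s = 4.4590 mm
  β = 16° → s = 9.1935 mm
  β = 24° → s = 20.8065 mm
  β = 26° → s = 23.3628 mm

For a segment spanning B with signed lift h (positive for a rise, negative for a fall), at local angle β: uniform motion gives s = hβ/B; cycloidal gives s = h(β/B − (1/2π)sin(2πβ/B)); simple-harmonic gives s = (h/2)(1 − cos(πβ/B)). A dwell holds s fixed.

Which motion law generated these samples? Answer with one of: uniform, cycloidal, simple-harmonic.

candidates at β/B = r: uniform s = h·r (linear in β); cycloidal s = h·(r − sin(2πr)/(2π)); simple-harmonic s = (h/2)(1 − cos(πr))
β=12°: printed 4.4590 | uniform 9.0000, cycloidal 4.4590, simple-harmonic 6.1832
β=16°: printed 9.1935 | uniform 12.0000, cycloidal 9.1935, simple-harmonic 10.3647
β=24°: printed 20.8065 | uniform 18.0000, cycloidal 20.8065, simple-harmonic 19.6353
β=26°: printed 23.3628 | uniform 19.5000, cycloidal 23.3628, simple-harmonic 21.8099
only one law matches every sample → cycloidal

cycloidal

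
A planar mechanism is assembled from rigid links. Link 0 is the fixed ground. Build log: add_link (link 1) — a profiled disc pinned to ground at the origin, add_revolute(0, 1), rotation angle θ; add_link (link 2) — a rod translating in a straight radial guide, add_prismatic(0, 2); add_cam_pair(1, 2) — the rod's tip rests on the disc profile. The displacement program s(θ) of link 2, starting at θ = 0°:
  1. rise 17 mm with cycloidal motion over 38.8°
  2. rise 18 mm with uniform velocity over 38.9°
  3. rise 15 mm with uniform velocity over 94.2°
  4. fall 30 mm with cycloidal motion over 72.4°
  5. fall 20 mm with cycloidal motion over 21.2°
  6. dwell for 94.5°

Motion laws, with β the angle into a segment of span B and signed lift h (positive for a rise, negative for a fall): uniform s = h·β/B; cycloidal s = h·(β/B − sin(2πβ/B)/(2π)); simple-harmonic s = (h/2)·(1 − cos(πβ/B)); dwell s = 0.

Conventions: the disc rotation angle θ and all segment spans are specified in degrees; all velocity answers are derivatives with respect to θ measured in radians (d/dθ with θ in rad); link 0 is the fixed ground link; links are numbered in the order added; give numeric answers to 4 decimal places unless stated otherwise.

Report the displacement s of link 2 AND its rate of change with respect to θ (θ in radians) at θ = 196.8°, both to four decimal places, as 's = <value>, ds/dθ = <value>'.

seg 1 [0°–38.8°] cycloidal, h=17: full span → s += 17 → s = 17.0000
seg 2 [38.8°–77.7°] uniform, h=18: full span → s += 18 → s = 35.0000
seg 3 [77.7°–171.9°] uniform, h=15: full span → s += 15 → s = 50.0000
seg 4 [171.9°–244.3°] cycloidal, h=-30: θ=196.8° here. β=24.9, B=72.4. -30·(0.3439 − sin(2π·0.3439)/(2π)) = -6.3506 → s = 43.6494
velocity in seg [171.9°–244.3°] (cycloidal), θ in radians: β = 24.9° = 0.4346 rad, B = 72.4° = 1.2636 rad; ds/dθ = (h/B)(1 − cos(2πβ/B)) = ((-30)/1.2636)(1 − cos(2π·0.3439)) = -36.952736 mm/rad

s = 43.6494, ds/dθ = -36.9527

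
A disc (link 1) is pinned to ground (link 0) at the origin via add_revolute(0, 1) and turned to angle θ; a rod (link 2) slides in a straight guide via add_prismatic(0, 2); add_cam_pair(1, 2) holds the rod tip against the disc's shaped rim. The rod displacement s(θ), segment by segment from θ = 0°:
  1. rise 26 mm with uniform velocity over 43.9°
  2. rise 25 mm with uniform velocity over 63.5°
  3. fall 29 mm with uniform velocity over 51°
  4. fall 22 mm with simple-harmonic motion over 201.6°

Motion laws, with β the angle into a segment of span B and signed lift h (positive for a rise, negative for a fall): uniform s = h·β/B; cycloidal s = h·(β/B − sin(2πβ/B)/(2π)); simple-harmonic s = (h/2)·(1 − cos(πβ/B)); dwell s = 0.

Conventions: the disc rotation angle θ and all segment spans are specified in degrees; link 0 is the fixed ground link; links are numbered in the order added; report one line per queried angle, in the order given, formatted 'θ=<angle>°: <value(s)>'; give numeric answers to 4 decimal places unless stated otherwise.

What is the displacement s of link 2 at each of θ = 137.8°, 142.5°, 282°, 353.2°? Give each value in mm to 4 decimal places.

segment 1 (0° to 43.9°, uniform, h = 26) is passed completely: s = 0.0000 + (26) = 26.0000
segment 2 (43.9° to 107.4°, uniform, h = 25) is passed completely: s = 26.0000 + (25) = 51.0000
θ = 137.8° falls in segment 3 (107.4° to 158.4°, uniform, h = -29): β = 137.8 − 107.4 = 30.4°, B = 51°; Δs = -29·30.4/51 = -17.2863; s = 51.0000 − 17.2863 = 33.7137
θ = 142.5° falls in segment 3 (107.4° to 158.4°, uniform, h = -29): β = 142.5 − 107.4 = 35.1°, B = 51°; Δs = -29·35.1/51 = -19.9588; s = 51.0000 − 19.9588 = 31.0412
segment 3 (107.4° to 158.4°, uniform, h = -29) is passed completely: s = 51.0000 + (-29) = 22.0000
θ = 282° falls in segment 4 (158.4° to 360°, simple-harmonic, h = -22): β = 282 − 158.4 = 123.6°, B = 201.6°; Δs = -22/2·(1 − cos(π·0.6131)) = -14.8266; s = 22.0000 − 14.8266 = 7.1734
θ = 353.2° falls in segment 4 (158.4° to 360°, simple-harmonic, h = -22): β = 353.2 − 158.4 = 194.8°, B = 201.6°; Δs = -22/2·(1 − cos(π·0.9663)) = -21.9383; s = 22.0000 − 21.9383 = 0.0617

θ=137.8°: 33.7137
θ=142.5°: 31.0412
θ=282°: 7.1734
θ=353.2°: 0.0617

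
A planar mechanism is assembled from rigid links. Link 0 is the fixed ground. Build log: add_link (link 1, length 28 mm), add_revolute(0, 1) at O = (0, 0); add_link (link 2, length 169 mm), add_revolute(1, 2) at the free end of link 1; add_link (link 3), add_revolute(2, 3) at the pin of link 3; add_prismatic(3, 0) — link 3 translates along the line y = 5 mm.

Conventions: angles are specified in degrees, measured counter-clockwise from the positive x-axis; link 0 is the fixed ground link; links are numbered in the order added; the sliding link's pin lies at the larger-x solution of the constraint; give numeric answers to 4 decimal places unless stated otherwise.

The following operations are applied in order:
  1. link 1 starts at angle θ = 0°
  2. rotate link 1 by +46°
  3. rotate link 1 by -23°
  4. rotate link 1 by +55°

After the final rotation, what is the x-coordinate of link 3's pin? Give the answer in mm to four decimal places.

geometry: r = 28 mm, L = 169 mm, e = 5 mm; θ starts at 0°
rotate link 1 by +46°: θ ← 0° +46° = 46°
rotate link 1 by -23°: θ ← 46° -23° = 23°
rotate link 1 by +55°: θ ← 23° +55° = 78°
crank pin P = (r cos θ, r sin θ) = (5.821527, 27.388133)
h = r sin θ − e = 27.388133 − 5 = 22.388133
x = r cos θ + √(L² − h²) = 5.821527 + 167.510512 = 173.332039

173.3320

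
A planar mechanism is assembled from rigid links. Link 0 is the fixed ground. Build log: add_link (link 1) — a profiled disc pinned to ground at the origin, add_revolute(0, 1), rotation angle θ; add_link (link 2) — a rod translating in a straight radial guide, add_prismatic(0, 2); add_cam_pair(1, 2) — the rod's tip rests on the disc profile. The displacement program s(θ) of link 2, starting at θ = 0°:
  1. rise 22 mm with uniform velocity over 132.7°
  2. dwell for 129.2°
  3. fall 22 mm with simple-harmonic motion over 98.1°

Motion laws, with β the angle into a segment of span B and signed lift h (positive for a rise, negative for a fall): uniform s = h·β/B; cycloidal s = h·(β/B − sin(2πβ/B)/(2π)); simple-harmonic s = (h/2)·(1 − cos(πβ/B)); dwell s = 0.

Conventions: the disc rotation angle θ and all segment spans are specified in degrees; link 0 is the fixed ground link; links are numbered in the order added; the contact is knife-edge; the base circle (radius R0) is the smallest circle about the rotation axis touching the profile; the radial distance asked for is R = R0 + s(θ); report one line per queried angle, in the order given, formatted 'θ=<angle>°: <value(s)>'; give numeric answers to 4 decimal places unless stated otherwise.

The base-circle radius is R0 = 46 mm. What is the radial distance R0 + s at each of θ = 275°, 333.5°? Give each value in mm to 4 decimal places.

seg 1 [0°–132.7°] uniform, h=22: full span → s += 22 → s = 22.0000
seg 2 [132.7°–261.9°] dwell: s stays 22.0000
seg 3 [261.9°–360°] simple-harmonic, h=-22: θ=275° here. β=13.1, B=98.1. -22/2·(1 − cos(π·0.1335)) = -0.9539 → s = 21.0461
seg 3 [261.9°–360°] simple-harmonic, h=-22: θ=333.5° here. β=71.6, B=98.1. -22/2·(1 − cos(π·0.7299)) = -18.2710 → s = 3.7290
θ=275°: R = R0 + s = 46 + 21.0461 = 67.0461
θ=333.5°: R = R0 + s = 46 + 3.7290 = 49.7290

θ=275°: 67.0461
θ=333.5°: 49.7290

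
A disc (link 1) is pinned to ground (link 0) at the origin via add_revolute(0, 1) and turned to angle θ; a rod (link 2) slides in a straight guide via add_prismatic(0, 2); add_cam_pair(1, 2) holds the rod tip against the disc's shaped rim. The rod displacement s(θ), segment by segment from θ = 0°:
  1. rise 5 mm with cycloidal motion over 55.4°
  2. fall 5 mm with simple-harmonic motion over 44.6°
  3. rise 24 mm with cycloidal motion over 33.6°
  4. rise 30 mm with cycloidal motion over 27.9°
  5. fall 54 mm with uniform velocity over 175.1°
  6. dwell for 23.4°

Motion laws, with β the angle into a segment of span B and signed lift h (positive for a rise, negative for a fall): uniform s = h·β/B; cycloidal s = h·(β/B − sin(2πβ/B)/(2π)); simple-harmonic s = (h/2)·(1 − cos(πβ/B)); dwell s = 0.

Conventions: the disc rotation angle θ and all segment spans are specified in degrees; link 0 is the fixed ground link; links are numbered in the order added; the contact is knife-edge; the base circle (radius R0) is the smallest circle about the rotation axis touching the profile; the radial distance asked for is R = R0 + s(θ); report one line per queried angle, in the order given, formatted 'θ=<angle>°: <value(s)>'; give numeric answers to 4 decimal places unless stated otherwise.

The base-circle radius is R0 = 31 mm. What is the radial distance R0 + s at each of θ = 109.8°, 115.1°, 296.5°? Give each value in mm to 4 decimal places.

segment 1 (0° to 55.4°, cycloidal, h = 5) is passed completely: s = 0.0000 + (5) = 5.0000
segment 2 (55.4° to 100°, simple-harmonic, h = -5) is passed completely: s = 5.0000 + (-5) = 0.0000
θ = 109.8° falls in segment 3 (100° to 133.6°, cycloidal, h = 24): β = 109.8 − 100 = 9.8°, B = 33.6°; Δs = 24·(0.2917 − sin(2π·0.2917)/(2π)) = 3.3104; s = 0.0000 + 3.3104 = 3.3104
θ = 115.1° falls in segment 3 (100° to 133.6°, cycloidal, h = 24): β = 115.1 − 100 = 15.1°, B = 33.6°; Δs = 24·(0.4494 − sin(2π·0.4494)/(2π)) = 9.5918; s = 0.0000 + 9.5918 = 9.5918
segment 3 (100° to 133.6°, cycloidal, h = 24) is passed completely: s = 0.0000 + (24) = 24.0000
segment 4 (133.6° to 161.5°, cycloidal, h = 30) is passed completely: s = 24.0000 + (30) = 54.0000
θ = 296.5° falls in segment 5 (161.5° to 336.6°, uniform, h = -54): β = 296.5 − 161.5 = 135°, B = 175.1°; Δs = -54·135/175.1 = -41.6334; s = 54.0000 − 41.6334 = 12.3666
θ=109.8°: R = R0 + s = 31 + 3.3104 = 34.3104
θ=115.1°: R = R0 + s = 31 + 9.5918 = 40.5918
θ=296.5°: R = R0 + s = 31 + 12.3666 = 43.3666

θ=109.8°: 34.3104
θ=115.1°: 40.5918
θ=296.5°: 43.3666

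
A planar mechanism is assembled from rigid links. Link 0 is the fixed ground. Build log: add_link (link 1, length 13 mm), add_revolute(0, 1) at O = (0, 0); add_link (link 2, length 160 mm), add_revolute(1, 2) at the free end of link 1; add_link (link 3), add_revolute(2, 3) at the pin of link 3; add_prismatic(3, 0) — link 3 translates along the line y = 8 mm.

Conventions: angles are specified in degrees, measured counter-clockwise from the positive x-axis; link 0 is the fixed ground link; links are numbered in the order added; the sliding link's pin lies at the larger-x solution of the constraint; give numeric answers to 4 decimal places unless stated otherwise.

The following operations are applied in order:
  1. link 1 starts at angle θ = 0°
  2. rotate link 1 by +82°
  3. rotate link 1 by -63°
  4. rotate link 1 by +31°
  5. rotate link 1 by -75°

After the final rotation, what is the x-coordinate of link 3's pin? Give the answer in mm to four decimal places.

geometry: r = 13 mm, L = 160 mm, e = 8 mm; θ starts at 0°
rotate link 1 by +82°: θ ← 0° +82° = 82°
rotate link 1 by -63°: θ ← 82° -63° = 19°
rotate link 1 by +31°: θ ← 19° +31° = 50°
rotate link 1 by -75°: θ ← 50° -75° = -25°
crank pin P = (r cos θ, r sin θ) = (11.782001, -5.494037)
h = r sin θ − e = -5.494037 − 8 = -13.494037
x = r cos θ + √(L² − h²) = 11.782001 + 159.429956 = 171.211957

171.2120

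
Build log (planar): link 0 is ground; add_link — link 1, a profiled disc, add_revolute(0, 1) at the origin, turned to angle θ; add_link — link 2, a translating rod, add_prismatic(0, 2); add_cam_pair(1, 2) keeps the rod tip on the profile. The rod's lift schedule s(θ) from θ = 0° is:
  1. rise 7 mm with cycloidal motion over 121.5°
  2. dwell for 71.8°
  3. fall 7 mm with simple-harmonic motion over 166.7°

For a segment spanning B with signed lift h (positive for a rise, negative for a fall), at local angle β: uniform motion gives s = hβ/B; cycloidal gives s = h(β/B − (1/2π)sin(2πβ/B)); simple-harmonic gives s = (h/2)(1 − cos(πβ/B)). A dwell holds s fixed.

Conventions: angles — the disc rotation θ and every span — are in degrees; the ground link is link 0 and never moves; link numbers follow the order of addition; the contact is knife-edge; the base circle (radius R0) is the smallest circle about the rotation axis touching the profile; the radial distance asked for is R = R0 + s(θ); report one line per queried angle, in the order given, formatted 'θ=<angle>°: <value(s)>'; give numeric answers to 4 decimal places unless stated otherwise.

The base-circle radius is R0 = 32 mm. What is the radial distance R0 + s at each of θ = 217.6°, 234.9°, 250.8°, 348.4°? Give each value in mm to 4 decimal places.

seg 1 [0°–121.5°] cycloidal, h=7: full span → s += 7 → s = 7.0000
seg 2 [121.5°–193.3°] dwell: s stays 7.0000
seg 3 [193.3°–360°] simple-harmonic, h=-7: θ=217.6° here. β=24.3, B=166.7. -7/2·(1 − cos(π·0.1458)) = -0.3606 → s = 6.6394
seg 3 [193.3°–360°] simple-harmonic, h=-7: θ=234.9° here. β=41.6, B=166.7. -7/2·(1 − cos(π·0.2496)) = -1.0216 → s = 5.9784
seg 3 [193.3°–360°] simple-harmonic, h=-7: θ=250.8° here. β=57.5, B=166.7. -7/2·(1 − cos(π·0.3449)) = -1.8616 → s = 5.1384
seg 3 [193.3°–360°] simple-harmonic, h=-7: θ=348.4° here. β=155.1, B=166.7. -7/2·(1 − cos(π·0.9304)) = -6.9167 → s = 0.0833
θ=217.6°: R = R0 + s = 32 + 6.6394 = 38.6394
θ=234.9°: R = R0 + s = 32 + 5.9784 = 37.9784
θ=250.8°: R = R0 + s = 32 + 5.1384 = 37.1384
θ=348.4°: R = R0 + s = 32 + 0.0833 = 32.0833

θ=217.6°: 38.6394
θ=234.9°: 37.9784
θ=250.8°: 37.1384
θ=348.4°: 32.0833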